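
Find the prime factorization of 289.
17^2

Divide by primes starting from smallest:
289 ÷ 17 = 17
17 ÷ 17 = 1

289 = 17^2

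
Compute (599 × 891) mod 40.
29

(599 × 891) = 533709
533709 mod 40 = 29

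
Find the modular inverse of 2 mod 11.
2^(-1) ≡ 6 (mod 11). Verification: 2 × 6 = 12 ≡ 1 (mod 11)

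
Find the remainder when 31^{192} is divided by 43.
By Fermat: 31^{42} ≡ 1 (mod 43). 192 = 4×42 + 24. So 31^{192} ≡ 31^{24} ≡ 35 (mod 43)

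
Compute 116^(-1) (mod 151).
116^(-1) ≡ 69 (mod 151). Verification: 116 × 69 = 8004 ≡ 1 (mod 151)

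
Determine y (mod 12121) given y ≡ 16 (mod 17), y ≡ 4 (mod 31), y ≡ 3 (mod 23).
9893

Using the Chinese Remainder Theorem:
M = product of moduli = 12121
For equation 1: M_1 = 713, 713 ≡ 16 (mod 17), inverse of 713 mod 17 is 16 (check: 16 × 16 = 256 ≡ 1 (mod 17))
For equation 2: M_2 = 391, 391 ≡ 19 (mod 31), inverse of 391 mod 31 is 18 (check: 19 × 18 = 342 ≡ 1 (mod 31))
For equation 3: M_3 = 527, 527 ≡ 21 (mod 23), inverse of 527 mod 23 is 11 (check: 21 × 11 = 231 ≡ 1 (mod 23))
Combine: y ≡ Σ r_i×M_i×(M_i⁻¹ mod m_i) = 16×713×16 + 4×391×18 + 3×527×11 = 182528 + 28152 + 17391 = 228071
228071 mod 12121 = 9893
y ≡ 9893 (mod 12121)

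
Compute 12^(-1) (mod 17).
10

Using Extended Euclidean Algorithm:
gcd(12, 17) = 1
Bezout coefficients: 12 × -7 + 17 × 5 = 1
So 12 × -7 ≡ 1 (mod 17)
The inverse is -7 mod 17 = 10
Verification: 12 × 10 = 120 = 7 × 17 + 1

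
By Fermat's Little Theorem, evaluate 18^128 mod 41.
By Fermat: 18^{40} ≡ 1 (mod 41). 128 = 3×40 + 8. So 18^{128} ≡ 18^{8} ≡ 10 (mod 41)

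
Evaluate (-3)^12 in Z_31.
Using repeated squaring. (-3) ≡ 28 (mod 31). 12 = 8 + 4 (binary 1100). Repeated squaring mod 31: 28^1 ≡ 28; 28^2 ≡ 28² = 784 ≡ 9; 28^4 ≡ 9² = 81 ≡ 19; 28^8 ≡ 19² = 361 ≡ 20. Multiply: (-3)^12 ≡ 28^8 × 28^4 ≡ 20 × 19 (mod 31): 20 × 19 = 380 ≡ 8. So (-3)^12 ≡ 8 (mod 31).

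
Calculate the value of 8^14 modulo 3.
Using Fermat: 8^{2} ≡ 1 (mod 3). 14 ≡ 0 (mod 2). So 8^{14} ≡ 8^{0} ≡ 1 (mod 3)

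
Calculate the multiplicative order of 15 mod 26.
Powers of 15 mod 26: 15^1≡15, 15^2≡17, 15^3≡21, 15^4≡3, 15^5≡19, 15^6≡25, 15^7≡11, 15^8≡9, 15^9≡5, 15^10≡23, 15^11≡7, 15^12≡1. Order = 12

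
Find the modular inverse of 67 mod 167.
67^(-1) ≡ 5 (mod 167). Verification: 67 × 5 = 335 ≡ 1 (mod 167)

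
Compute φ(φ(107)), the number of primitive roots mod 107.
Number of primitive roots mod 107 = φ(106) = 52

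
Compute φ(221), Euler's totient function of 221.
192

Prime factorization: 221 = 13 × 17
Using the formula φ(n) = n × Π(1 - 1/p) for each prime factor p:
φ(221) = 221 × (1 - 1/13) × (1 - 1/17)
φ(221) = 192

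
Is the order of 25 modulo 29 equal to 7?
Yes, ord_29(25) = 7.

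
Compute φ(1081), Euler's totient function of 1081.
1012

Prime factorization: 1081 = 23 × 47
Using the formula φ(n) = n × Π(1 - 1/p) for each prime factor p:
φ(1081) = 1081 × (1 - 1/23) × (1 - 1/47)
φ(1081) = 1012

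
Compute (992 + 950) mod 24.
22

(992 + 950) = 1942
1942 mod 24 = 22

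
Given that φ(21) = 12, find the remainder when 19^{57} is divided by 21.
By Euler: 19^{12} ≡ 1 (mod 21) since gcd(19, 21) = 1. 57 = 4×12 + 9. So 19^{57} ≡ 19^{9} ≡ 13 (mod 21)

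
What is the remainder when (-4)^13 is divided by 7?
Using Fermat: (-4)^{6} ≡ 1 (mod 7). 13 ≡ 1 (mod 6). So (-4)^{13} ≡ (-4)^{1} ≡ 3 (mod 7)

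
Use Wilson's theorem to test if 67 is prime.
(66)! mod 67 = 66. Since 66 ≡ -1 (mod 67), 67 is prime.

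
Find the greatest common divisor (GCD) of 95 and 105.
5

Using the Euclidean algorithm:
95 = 0 × 105 + 95
105 = 1 × 95 + 10
95 = 9 × 10 + 5
10 = 2 × 5 + 0

GCD(95, 105) = 5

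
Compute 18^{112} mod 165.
126

Using successive squaring:
Binary expansion of 112: 1110000
Powers of 18 mod 165 (each is the square of the previous):
  18^1 ≡ 18 (mod 165)
  18^2 ≡ 18² = 324 ≡ 159 (mod 165)
  18^4 ≡ 159² = 25281 ≡ 36 (mod 165)
  18^8 ≡ 36² = 1296 ≡ 141 (mod 165)
  18^16 ≡ 141² = 19881 ≡ 81 (mod 165)
  18^32 ≡ 81² = 6561 ≡ 126 (mod 165)
  18^64 ≡ 126² = 15876 ≡ 36 (mod 165)
112 = 64 + 32 + 16, so 18^112 = 18^64 × 18^32 × 18^16 ≡ 36 × 126 × 81 (mod 165)
Multiplying step by step:
  36 × 126 = 4536 ≡ 81 (mod 165)
  81 × 81 = 6561 ≡ 126 (mod 165)
Result: 18^112 ≡ 126 (mod 165)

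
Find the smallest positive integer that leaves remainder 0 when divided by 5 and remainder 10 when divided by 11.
M = 5 × 11 = 55. M₁ = 11, y₁ ≡ 1 (mod 5). M₂ = 5, y₂ ≡ 9 (mod 11). r = 0×11×1 + 10×5×9 ≡ 10 (mod 55). The smallest positive such number is 10.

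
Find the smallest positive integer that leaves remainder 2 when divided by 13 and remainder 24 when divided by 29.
M = 13 × 29 = 377. M₁ = 29, y₁ ≡ 9 (mod 13). M₂ = 13, y₂ ≡ 9 (mod 29). z = 2×29×9 + 24×13×9 ≡ 314 (mod 377). The smallest positive such number is 314.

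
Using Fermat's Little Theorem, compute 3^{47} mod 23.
4

By Fermat's Little Theorem, a^(p-1) ≡ 1 (mod p) for prime p and gcd(a, p) = 1
Here p = 23, so 3^22 ≡ 1 (mod 23)
We can reduce the exponent: 47 mod 22 = 3
So 3^47 ≡ 3^3 (mod 23)
Computing: 3^3 mod 23 = 4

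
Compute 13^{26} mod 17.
16

Using successive squaring:
Binary expansion of 26: 11010
Powers of 13 mod 17 (each is the square of the previous):
  13^1 ≡ 13 (mod 17)
  13^2 ≡ 13² = 169 ≡ 16 (mod 17)
  13^4 ≡ 16² = 256 ≡ 1 (mod 17)
  13^8 ≡ 1² = 1 ≡ 1 (mod 17)
  13^16 ≡ 1² = 1 ≡ 1 (mod 17)
26 = 16 + 8 + 2, so 13^26 = 13^16 × 13^8 × 13^2 ≡ 1 × 1 × 16 (mod 17)
Multiplying step by step:
  1 × 1 = 1 ≡ 1 (mod 17)
  1 × 16 = 16 ≡ 16 (mod 17)
Result: 13^26 ≡ 16 (mod 17)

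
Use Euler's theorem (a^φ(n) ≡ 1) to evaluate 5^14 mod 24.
By Euler: 5^{8} ≡ 1 (mod 24) since gcd(5, 24) = 1. 14 = 1×8 + 6. So 5^{14} ≡ 5^{6} ≡ 1 (mod 24)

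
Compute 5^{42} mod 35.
15

Using successive squaring:
Binary expansion of 42: 101010
Powers of 5 mod 35 (each is the square of the previous):
  5^1 ≡ 5 (mod 35)
  5^2 ≡ 5² = 25 ≡ 25 (mod 35)
  5^4 ≡ 25² = 625 ≡ 30 (mod 35)
  5^8 ≡ 30² = 900 ≡ 25 (mod 35)
  5^16 ≡ 25² = 625 ≡ 30 (mod 35)
  5^32 ≡ 30² = 900 ≡ 25 (mod 35)
42 = 32 + 8 + 2, so 5^42 = 5^32 × 5^8 × 5^2 ≡ 25 × 25 × 25 (mod 35)
Multiplying step by step:
  25 × 25 = 625 ≡ 30 (mod 35)
  30 × 25 = 750 ≡ 15 (mod 35)
Result: 5^42 ≡ 15 (mod 35)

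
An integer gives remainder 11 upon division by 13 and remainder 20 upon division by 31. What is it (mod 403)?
M = 13 × 31 = 403. M₁ = 31, y₁ ≡ 8 (mod 13). M₂ = 13, y₂ ≡ 12 (mod 31). x = 11×31×8 + 20×13×12 ≡ 206 (mod 403). The smallest positive such number is 206.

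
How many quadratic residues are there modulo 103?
For prime 103, there are (p-1)/2 = (103-1)/2 = 51 quadratic residues (excluding 0).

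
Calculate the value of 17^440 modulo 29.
Using Fermat: 17^{28} ≡ 1 (mod 29). 440 ≡ 20 (mod 28). So 17^{440} ≡ 17^{20} ≡ 1 (mod 29)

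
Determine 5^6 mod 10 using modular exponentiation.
6 = 4 + 2 (binary 110). Repeated squaring mod 10: 5^1 ≡ 5; 5^2 ≡ 5² = 25 ≡ 5; 5^4 ≡ 5² = 25 ≡ 5. Multiply: 5^6 = 5^4 × 5^2 ≡ 5 × 5 (mod 10): 5 × 5 = 25 ≡ 5. So 5^6 ≡ 5 (mod 10).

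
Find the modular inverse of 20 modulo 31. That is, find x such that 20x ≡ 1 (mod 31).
14

Using Extended Euclidean Algorithm:
gcd(20, 31) = 1
Bezout coefficients: 20 × 14 + 31 × -9 = 1
So 20 × 14 ≡ 1 (mod 31)
The inverse is 14 mod 31 = 14
Verification: 20 × 14 = 280 = 9 × 31 + 1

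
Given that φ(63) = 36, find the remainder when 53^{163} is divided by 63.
By Euler: 53^{36} ≡ 1 (mod 63) since gcd(53, 63) = 1. 163 = 4×36 + 19. So 53^{163} ≡ 53^{19} ≡ 53 (mod 63)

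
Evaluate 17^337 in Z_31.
Using Fermat: 17^{30} ≡ 1 (mod 31). 337 ≡ 7 (mod 30). So 17^{337} ≡ 17^{7} ≡ 12 (mod 31)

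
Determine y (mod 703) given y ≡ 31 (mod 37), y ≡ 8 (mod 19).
179

Using the Chinese Remainder Theorem:
M = product of moduli = 703
For equation 1: M_1 = 19, 19 ≡ 19 (mod 37), inverse of 19 mod 37 is 2 (check: 19 × 2 = 38 ≡ 1 (mod 37))
For equation 2: M_2 = 37, 37 ≡ 18 (mod 19), inverse of 37 mod 19 is 18 (check: 18 × 18 = 324 ≡ 1 (mod 19))
Combine: y ≡ Σ r_i×M_i×(M_i⁻¹ mod m_i) = 31×19×2 + 8×37×18 = 1178 + 5328 = 6506
6506 mod 703 = 179
y ≡ 179 (mod 703)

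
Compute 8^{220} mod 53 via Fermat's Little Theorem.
36

By Fermat's Little Theorem, a^(p-1) ≡ 1 (mod p) for prime p and gcd(a, p) = 1
Here p = 53, so 8^52 ≡ 1 (mod 53)
We can reduce the exponent: 220 mod 52 = 12
So 8^220 ≡ 8^12 (mod 53)
Computing: 8^12 mod 53 = 36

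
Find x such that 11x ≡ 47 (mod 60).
37

Since gcd(11, 60) = 1 divides 47, a solution exists.
Multiply both sides by the inverse of 11 mod 60:
  11^(-1) mod 60 = 11
  x ≡ 11 × 47 ≡ 517 ≡ 37 (mod 60)
Verification: 11 × 37 = 407 = 6 × 60 + 47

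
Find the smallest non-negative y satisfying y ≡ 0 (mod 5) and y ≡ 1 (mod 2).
M = 5 × 2 = 10. M₁ = 2, y₁ ≡ 3 (mod 5). M₂ = 5, y₂ ≡ 1 (mod 2). y = 0×2×3 + 1×5×1 ≡ 5 (mod 10)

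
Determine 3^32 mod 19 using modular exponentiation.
Using Fermat: 3^{18} ≡ 1 (mod 19). 32 ≡ 14 (mod 18). So 3^{32} ≡ 3^{14} ≡ 4 (mod 19)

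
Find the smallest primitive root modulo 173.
p - 1 = 172 has prime divisors 2, 43. h is a primitive root mod 173 iff h^(172/q) ≢ 1 (mod 173) for each such q.
h = 2: 2^86 ≡ 172, 2^4 ≡ 16 (mod 173); none is 1, so 2 has order 172 and is a primitive root.
The smallest primitive root mod 173 is g = 2.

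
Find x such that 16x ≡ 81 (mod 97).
96

Since gcd(16, 97) = 1 divides 81, a solution exists.
Multiply both sides by the inverse of 16 mod 97:
  16^(-1) mod 97 = 91
  x ≡ 91 × 81 ≡ 7371 ≡ 96 (mod 97)
Verification: 16 × 96 = 1536 = 15 × 97 + 81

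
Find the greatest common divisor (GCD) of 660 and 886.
2

Using the Euclidean algorithm:
660 = 0 × 886 + 660
886 = 1 × 660 + 226
660 = 2 × 226 + 208
226 = 1 × 208 + 18
208 = 11 × 18 + 10
18 = 1 × 10 + 8
10 = 1 × 8 + 2
8 = 4 × 2 + 0

GCD(660, 886) = 2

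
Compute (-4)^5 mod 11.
(-4) ≡ 7 (mod 11). 5 = 4 + 1 (binary 101). Repeated squaring mod 11: 7^1 ≡ 7; 7^2 ≡ 7² = 49 ≡ 5; 7^4 ≡ 5² = 25 ≡ 3. Multiply: (-4)^5 ≡ 7^4 × 7^1 ≡ 3 × 7 (mod 11): 3 × 7 = 21 ≡ 10. So (-4)^5 ≡ 10 (mod 11).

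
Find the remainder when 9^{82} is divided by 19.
By Fermat: 9^{18} ≡ 1 (mod 19). 82 = 4×18 + 10. So 9^{82} ≡ 9^{10} ≡ 9 (mod 19)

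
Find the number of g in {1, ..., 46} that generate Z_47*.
Number of primitive roots mod 47 = φ(46) = 22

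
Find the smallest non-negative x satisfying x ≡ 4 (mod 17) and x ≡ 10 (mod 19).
M = 17 × 19 = 323. M₁ = 19, y₁ ≡ 9 (mod 17). M₂ = 17, y₂ ≡ 9 (mod 19). x = 4×19×9 + 10×17×9 ≡ 276 (mod 323)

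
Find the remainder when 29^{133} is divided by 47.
By Fermat: 29^{46} ≡ 1 (mod 47). 133 = 2×46 + 41. So 29^{133} ≡ 29^{41} ≡ 40 (mod 47)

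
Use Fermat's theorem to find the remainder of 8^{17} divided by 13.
8

By Fermat's Little Theorem, a^(p-1) ≡ 1 (mod p) for prime p and gcd(a, p) = 1
Here p = 13, so 8^12 ≡ 1 (mod 13)
We can reduce the exponent: 17 mod 12 = 5
So 8^17 ≡ 8^5 (mod 13)
Computing: 8^5 mod 13 = 8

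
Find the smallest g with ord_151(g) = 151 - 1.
p - 1 = 150 has prime divisors 2, 3, 5. h is a primitive root mod 151 iff h^(150/q) ≢ 1 (mod 151) for each such q.
h = 2: 2^75 ≡ 1, 2^50 ≡ 32, 2^30 ≡ 1 (mod 151); 2^75 ≡ 1, so not a primitive root.
h = 3: 3^75 ≡ 150, 3^50 ≡ 1, 3^30 ≡ 59 (mod 151); 3^50 ≡ 1, so not a primitive root.
h = 4: 4^75 ≡ 1, 4^50 ≡ 118, 4^30 ≡ 1 (mod 151); 4^75 ≡ 1, so not a primitive root.
h = 5: 5^75 ≡ 1, 5^50 ≡ 32, 5^30 ≡ 8 (mod 151); 5^75 ≡ 1, so not a primitive root.
h = 6: 6^75 ≡ 150, 6^50 ≡ 32, 6^30 ≡ 59 (mod 151); none is 1, so 6 has order 150 and is a primitive root.
The smallest primitive root mod 151 is g = 6.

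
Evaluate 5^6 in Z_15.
6 = 4 + 2 (binary 110). Repeated squaring mod 15: 5^1 ≡ 5; 5^2 ≡ 5² = 25 ≡ 10; 5^4 ≡ 10² = 100 ≡ 10. Multiply: 5^6 = 5^4 × 5^2 ≡ 10 × 10 (mod 15): 10 × 10 = 100 ≡ 10. So 5^6 ≡ 10 (mod 15).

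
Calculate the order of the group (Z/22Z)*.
10

Prime factorization: 22 = 2 × 11
Using the formula φ(n) = n × Π(1 - 1/p) for each prime factor p:
φ(22) = 22 × (1 - 1/2) × (1 - 1/11)
φ(22) = 10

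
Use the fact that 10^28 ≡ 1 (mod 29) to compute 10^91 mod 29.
By Fermat: 10^{28} ≡ 1 (mod 29). 91 = 3×28 + 7. So 10^{91} ≡ 10^{7} ≡ 17 (mod 29)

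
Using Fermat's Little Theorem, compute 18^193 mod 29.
By Fermat: 18^{28} ≡ 1 (mod 29). 193 ≡ 25 (mod 28). So 18^{193} ≡ 18^{25} ≡ 10 (mod 29)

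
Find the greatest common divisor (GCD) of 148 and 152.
4

Using the Euclidean algorithm:
148 = 0 × 152 + 148
152 = 1 × 148 + 4
148 = 37 × 4 + 0

GCD(148, 152) = 4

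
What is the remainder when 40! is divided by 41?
By Wilson's theorem, (40)! ≡ -1 ≡ 40 (mod 41)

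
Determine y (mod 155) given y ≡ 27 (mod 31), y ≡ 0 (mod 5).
120

Using the Chinese Remainder Theorem:
M = product of moduli = 155
For equation 1: M_1 = 5, 5 ≡ 5 (mod 31), inverse of 5 mod 31 is 25 (check: 5 × 25 = 125 ≡ 1 (mod 31))
For equation 2: M_2 = 31, 31 ≡ 1 (mod 5), inverse of 31 mod 5 is 1 (check: 1 × 1 = 1 ≡ 1 (mod 5))
Combine: y ≡ Σ r_i×M_i×(M_i⁻¹ mod m_i) = 27×5×25 + 0×31×1 = 3375 + 0 = 3375
3375 mod 155 = 120
y ≡ 120 (mod 155)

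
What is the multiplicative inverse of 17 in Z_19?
9

Using Extended Euclidean Algorithm:
gcd(17, 19) = 1
Bezout coefficients: 17 × 9 + 19 × -8 = 1
So 17 × 9 ≡ 1 (mod 19)
The inverse is 9 mod 19 = 9
Verification: 17 × 9 = 153 = 8 × 19 + 1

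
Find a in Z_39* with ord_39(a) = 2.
14 has order 2 mod 39 since 14^{2} ≡ 1 (mod 39) and no smaller power works.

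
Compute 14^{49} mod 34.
14

Using successive squaring:
Binary expansion of 49: 110001
Powers of 14 mod 34 (each is the square of the previous):
  14^1 ≡ 14 (mod 34)
  14^2 ≡ 14² = 196 ≡ 26 (mod 34)
  14^4 ≡ 26² = 676 ≡ 30 (mod 34)
  14^8 ≡ 30² = 900 ≡ 16 (mod 34)
  14^16 ≡ 16² = 256 ≡ 18 (mod 34)
  14^32 ≡ 18² = 324 ≡ 18 (mod 34)
49 = 32 + 16 + 1, so 14^49 = 14^32 × 14^16 × 14^1 ≡ 18 × 18 × 14 (mod 34)
Multiplying step by step:
  18 × 18 = 324 ≡ 18 (mod 34)
  18 × 14 = 252 ≡ 14 (mod 34)
Result: 14^49 ≡ 14 (mod 34)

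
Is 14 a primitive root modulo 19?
Yes

To verify, check if 14^(18/q) ≢ 1 (mod 19) for each prime divisor q of 18
Divisors of 18 = 18: [1, 2, 3, 6, 9, 18]
  14^(18/2) = 14^9 ≡ 18 (mod 19)
  14^(18/3) = 14^6 ≡ 7 (mod 19)
Conclusion: 14 is a primitive root modulo 19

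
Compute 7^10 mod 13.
10 = 8 + 2 (binary 1010). Repeated squaring mod 13: 7^1 ≡ 7; 7^2 ≡ 7² = 49 ≡ 10; 7^4 ≡ 10² = 100 ≡ 9; 7^8 ≡ 9² = 81 ≡ 3. Multiply: 7^10 = 7^8 × 7^2 ≡ 3 × 10 (mod 13): 3 × 10 = 30 ≡ 4. So 7^10 ≡ 4 (mod 13).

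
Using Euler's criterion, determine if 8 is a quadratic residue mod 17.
By Euler's criterion: 8^{8} ≡ 1 (mod 17). Since this equals 1, 8 is a QR.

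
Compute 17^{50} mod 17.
0

Using successive squaring:
Binary expansion of 50: 110010
Powers of 17 mod 17 (each is the square of the previous):
  17^1 ≡ 0 (mod 17)
  17^2 ≡ 0² = 0 ≡ 0 (mod 17)
  17^4 ≡ 0² = 0 ≡ 0 (mod 17)
  17^8 ≡ 0² = 0 ≡ 0 (mod 17)
  17^16 ≡ 0² = 0 ≡ 0 (mod 17)
  17^32 ≡ 0² = 0 ≡ 0 (mod 17)
50 = 32 + 16 + 2, so 17^50 = 17^32 × 17^16 × 17^2 ≡ 0 × 0 × 0 (mod 17)
Multiplying step by step:
  0 × 0 = 0 ≡ 0 (mod 17)
  0 × 0 = 0 ≡ 0 (mod 17)
Result: 17^50 ≡ 0 (mod 17)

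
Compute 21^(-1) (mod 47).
21^(-1) ≡ 9 (mod 47). Verification: 21 × 9 = 189 ≡ 1 (mod 47)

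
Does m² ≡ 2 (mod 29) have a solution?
By Euler's criterion: 2^{14} ≡ 28 (mod 29). Since this equals -1 (≡ 28), 2 is not a QR.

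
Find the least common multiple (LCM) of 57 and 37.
2109

First find GCD(57, 37) using the Euclidean algorithm:
57 = 1 × 37 + 20
37 = 1 × 20 + 17
20 = 1 × 17 + 3
17 = 5 × 3 + 2
3 = 1 × 2 + 1
2 = 2 × 1 + 0
GCD(57, 37) = 1

LCM formula: LCM(a, b) = (a × b) / GCD(a, b)
LCM(57, 37) = (57 × 37) / 1
LCM(57, 37) = 2109 / 1
LCM(57, 37) = 2109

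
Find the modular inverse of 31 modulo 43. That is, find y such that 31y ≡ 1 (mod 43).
25

Using Extended Euclidean Algorithm:
gcd(31, 43) = 1
Bezout coefficients: 31 × -18 + 43 × 13 = 1
So 31 × -18 ≡ 1 (mod 43)
The inverse is -18 mod 43 = 25
Verification: 31 × 25 = 775 = 18 × 43 + 1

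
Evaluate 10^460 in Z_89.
Using Fermat: 10^{88} ≡ 1 (mod 89). 460 ≡ 20 (mod 88). So 10^{460} ≡ 10^{20} ≡ 8 (mod 89)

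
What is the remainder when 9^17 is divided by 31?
Using repeated squaring. 17 = 16 + 1 (binary 10001). Repeated squaring mod 31: 9^1 ≡ 9; 9^2 ≡ 9² = 81 ≡ 19; 9^4 ≡ 19² = 361 ≡ 20; 9^8 ≡ 20² = 400 ≡ 28; 9^16 ≡ 28² = 784 ≡ 9. Multiply: 9^17 = 9^16 × 9^1 ≡ 9 × 9 (mod 31): 9 × 9 = 81 ≡ 19. So 9^17 ≡ 19 (mod 31).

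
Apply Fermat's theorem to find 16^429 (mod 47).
By Fermat: 16^{46} ≡ 1 (mod 47). 429 ≡ 15 (mod 46). So 16^{429} ≡ 16^{15} ≡ 28 (mod 47)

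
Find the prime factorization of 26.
2 × 13

Divide by primes starting from smallest:
26 ÷ 2 = 13
13 ÷ 13 = 1

26 = 2 × 13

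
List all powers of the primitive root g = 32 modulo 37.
g^1, g^2, ..., g^{36} mod 37: {32, 25, 23, 33, 20, 11, 19, 16, 31, 30, 35, 10, 24, 28, 8, 34, 15, 36, 5, 12, 14, 4, 17, 26, 18, 21, 6, 7, 2, 27, 13, 9, 29, 3, 22, 1}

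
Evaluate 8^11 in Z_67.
Using repeated squaring. 11 = 8 + 2 + 1 (binary 1011). Repeated squaring mod 67: 8^1 ≡ 8; 8^2 ≡ 8² = 64 ≡ 64; 8^4 ≡ 64² = 4096 ≡ 9; 8^8 ≡ 9² = 81 ≡ 14. Multiply: 8^11 = 8^8 × 8^2 × 8^1 ≡ 14 × 64 × 8 (mod 67): 14 × 64 = 896 ≡ 25; 25 × 8 = 200 ≡ 66. So 8^11 ≡ 66 (mod 67).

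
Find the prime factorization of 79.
79

Divide by primes starting from smallest:
79 ÷ 79 = 1

79 = 79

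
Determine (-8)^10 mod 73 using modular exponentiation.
(-8) ≡ 65 (mod 73). 10 = 8 + 2 (binary 1010). Repeated squaring mod 73: 65^1 ≡ 65; 65^2 ≡ 65² = 4225 ≡ 64; 65^4 ≡ 64² = 4096 ≡ 8; 65^8 ≡ 8² = 64 ≡ 64. Multiply: (-8)^10 ≡ 65^8 × 65^2 ≡ 64 × 64 (mod 73): 64 × 64 = 4096 ≡ 8. So (-8)^10 ≡ 8 (mod 73).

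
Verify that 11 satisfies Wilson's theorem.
(10)! mod 11 = 10. Since this equals -1 (mod 11), Wilson confirms 11 is prime.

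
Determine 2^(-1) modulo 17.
2^(-1) ≡ 9 (mod 17). Verification: 2 × 9 = 18 ≡ 1 (mod 17)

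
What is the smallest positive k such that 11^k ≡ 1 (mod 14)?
Powers of 11 mod 14: 11^1≡11, 11^2≡9, 11^3≡1. Order = 3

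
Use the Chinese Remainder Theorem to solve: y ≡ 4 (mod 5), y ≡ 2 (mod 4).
M = 5 × 4 = 20. M₁ = 4, y₁ ≡ 4 (mod 5). M₂ = 5, y₂ ≡ 1 (mod 4). y = 4×4×4 + 2×5×1 ≡ 14 (mod 20)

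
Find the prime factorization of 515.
5 × 103

Divide by primes starting from smallest:
515 ÷ 5 = 103
103 ÷ 103 = 1

515 = 5 × 103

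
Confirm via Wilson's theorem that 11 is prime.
(10)! mod 11 = 10. Since this equals -1 (mod 11), Wilson confirms 11 is prime.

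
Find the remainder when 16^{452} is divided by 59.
By Fermat: 16^{58} ≡ 1 (mod 59). 452 = 7×58 + 46. So 16^{452} ≡ 16^{46} ≡ 21 (mod 59)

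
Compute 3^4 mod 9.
4 = 4 (binary 100). Repeated squaring mod 9: 3^1 ≡ 3; 3^2 ≡ 3² = 9 ≡ 0; 3^4 ≡ 0² = 0 ≡ 0. So 3^4 ≡ 0 (mod 9).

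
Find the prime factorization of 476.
2^2 × 7 × 17

Divide by primes starting from smallest:
476 ÷ 2 = 238
238 ÷ 2 = 119
119 ÷ 7 = 17
17 ÷ 17 = 1

476 = 2^2 × 7 × 17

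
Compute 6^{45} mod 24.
0

Using successive squaring:
Binary expansion of 45: 101101
Powers of 6 mod 24 (each is the square of the previous):
  6^1 ≡ 6 (mod 24)
  6^2 ≡ 6² = 36 ≡ 12 (mod 24)
  6^4 ≡ 12² = 144 ≡ 0 (mod 24)
  6^8 ≡ 0² = 0 ≡ 0 (mod 24)
  6^16 ≡ 0² = 0 ≡ 0 (mod 24)
  6^32 ≡ 0² = 0 ≡ 0 (mod 24)
45 = 32 + 8 + 4 + 1, so 6^45 = 6^32 × 6^8 × 6^4 × 6^1 ≡ 0 × 0 × 0 × 6 (mod 24)
Multiplying step by step:
  0 × 0 = 0 ≡ 0 (mod 24)
  0 × 0 = 0 ≡ 0 (mod 24)
  0 × 6 = 0 ≡ 0 (mod 24)
Result: 6^45 ≡ 0 (mod 24)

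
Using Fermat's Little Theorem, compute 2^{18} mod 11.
3

By Fermat's Little Theorem, a^(p-1) ≡ 1 (mod p) for prime p and gcd(a, p) = 1
Here p = 11, so 2^10 ≡ 1 (mod 11)
We can reduce the exponent: 18 mod 10 = 8
So 2^18 ≡ 2^8 (mod 11)
Computing: 2^8 mod 11 = 3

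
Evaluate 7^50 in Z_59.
Using repeated squaring. 50 = 32 + 16 + 2 (binary 110010). Repeated squaring mod 59: 7^1 ≡ 7; 7^2 ≡ 7² = 49 ≡ 49; 7^4 ≡ 49² = 2401 ≡ 41; 7^8 ≡ 41² = 1681 ≡ 29; 7^16 ≡ 29² = 841 ≡ 15; 7^32 ≡ 15² = 225 ≡ 48. Multiply: 7^50 = 7^32 × 7^16 × 7^2 ≡ 48 × 15 × 49 (mod 59): 48 × 15 = 720 ≡ 12; 12 × 49 = 588 ≡ 57. So 7^50 ≡ 57 (mod 59).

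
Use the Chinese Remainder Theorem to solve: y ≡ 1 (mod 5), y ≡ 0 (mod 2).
6

Using the Chinese Remainder Theorem:
M = product of moduli = 10
For equation 1: M_1 = 2, 2 ≡ 2 (mod 5), inverse of 2 mod 5 is 3 (check: 2 × 3 = 6 ≡ 1 (mod 5))
For equation 2: M_2 = 5, 5 ≡ 1 (mod 2), inverse of 5 mod 2 is 1 (check: 1 × 1 = 1 ≡ 1 (mod 2))
Combine: y ≡ Σ r_i×M_i×(M_i⁻¹ mod m_i) = 1×2×3 + 0×5×1 = 6 + 0 = 6
6 mod 10 = 6
y ≡ 6 (mod 10)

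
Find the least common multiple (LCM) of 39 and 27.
351

First find GCD(39, 27) using the Euclidean algorithm:
39 = 1 × 27 + 12
27 = 2 × 12 + 3
12 = 4 × 3 + 0
GCD(39, 27) = 3

LCM formula: LCM(a, b) = (a × b) / GCD(a, b)
LCM(39, 27) = (39 × 27) / 3
LCM(39, 27) = 1053 / 3
LCM(39, 27) = 351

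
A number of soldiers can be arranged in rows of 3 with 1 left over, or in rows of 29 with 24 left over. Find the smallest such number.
M = 3 × 29 = 87. M₁ = 29, y₁ ≡ 2 (mod 3). M₂ = 3, y₂ ≡ 10 (mod 29). r = 1×29×2 + 24×3×10 ≡ 82 (mod 87). The smallest positive such number is 82.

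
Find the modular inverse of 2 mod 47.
2^(-1) ≡ 24 (mod 47). Verification: 2 × 24 = 48 ≡ 1 (mod 47)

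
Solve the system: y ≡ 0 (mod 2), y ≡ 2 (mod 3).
M = 2 × 3 = 6. M₁ = 3, y₁ ≡ 1 (mod 2). M₂ = 2, y₂ ≡ 2 (mod 3). y = 0×3×1 + 2×2×2 ≡ 2 (mod 6)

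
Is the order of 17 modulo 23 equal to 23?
No, the actual order is 22, not 23.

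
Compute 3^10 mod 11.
10 = 8 + 2 (binary 1010). Repeated squaring mod 11: 3^1 ≡ 3; 3^2 ≡ 3² = 9 ≡ 9; 3^4 ≡ 9² = 81 ≡ 4; 3^8 ≡ 4² = 16 ≡ 5. Multiply: 3^10 = 3^8 × 3^2 ≡ 5 × 9 (mod 11): 5 × 9 = 45 ≡ 1. So 3^10 ≡ 1 (mod 11).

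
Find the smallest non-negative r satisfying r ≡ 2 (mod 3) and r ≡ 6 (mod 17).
M = 3 × 17 = 51. M₁ = 17, y₁ ≡ 2 (mod 3). M₂ = 3, y₂ ≡ 6 (mod 17). r = 2×17×2 + 6×3×6 ≡ 23 (mod 51)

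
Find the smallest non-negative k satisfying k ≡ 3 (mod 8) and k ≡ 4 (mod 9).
M = 8 × 9 = 72. M₁ = 9, y₁ ≡ 1 (mod 8). M₂ = 8, y₂ ≡ 8 (mod 9). k = 3×9×1 + 4×8×8 ≡ 67 (mod 72)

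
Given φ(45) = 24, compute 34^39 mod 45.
By Euler: 34^{24} ≡ 1 (mod 45) since gcd(34, 45) = 1. 39 = 1×24 + 15. So 34^{39} ≡ 34^{15} ≡ 19 (mod 45)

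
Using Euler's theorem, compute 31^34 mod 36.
By Euler: 31^{12} ≡ 1 (mod 36) since gcd(31, 36) = 1. 34 = 2×12 + 10. So 31^{34} ≡ 31^{10} ≡ 13 (mod 36)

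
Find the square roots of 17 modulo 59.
The square roots of 17 mod 59 are 28 and 31. Verify: 28² = 784 ≡ 17 (mod 59)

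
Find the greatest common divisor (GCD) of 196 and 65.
1

Using the Euclidean algorithm:
196 = 3 × 65 + 1
65 = 65 × 1 + 0

GCD(196, 65) = 1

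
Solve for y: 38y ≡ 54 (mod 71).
50

Since gcd(38, 71) = 1 divides 54, a solution exists.
Multiply both sides by the inverse of 38 mod 71:
  38^(-1) mod 71 = 43
  x ≡ 43 × 54 ≡ 2322 ≡ 50 (mod 71)
Verification: 38 × 50 = 1900 = 26 × 71 + 54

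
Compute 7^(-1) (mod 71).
61

Using Extended Euclidean Algorithm:
gcd(7, 71) = 1
Bezout coefficients: 7 × -10 + 71 × 1 = 1
So 7 × -10 ≡ 1 (mod 71)
The inverse is -10 mod 71 = 61
Verification: 7 × 61 = 427 = 6 × 71 + 1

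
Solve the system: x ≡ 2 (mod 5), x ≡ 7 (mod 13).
M = 5 × 13 = 65. M₁ = 13, y₁ ≡ 2 (mod 5). M₂ = 5, y₂ ≡ 8 (mod 13). x = 2×13×2 + 7×5×8 ≡ 7 (mod 65)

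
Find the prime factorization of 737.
11 × 67

Divide by primes starting from smallest:
737 ÷ 11 = 67
67 ÷ 67 = 1

737 = 11 × 67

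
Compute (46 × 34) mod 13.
4

(46 × 34) = 1564
1564 mod 13 = 4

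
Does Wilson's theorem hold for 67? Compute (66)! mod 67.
(66)! mod 67 = 66. Since this equals -1 (mod 67), Wilson confirms 67 is prime.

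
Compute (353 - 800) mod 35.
8

(353 - 800) = -447
-447 mod 35 = 8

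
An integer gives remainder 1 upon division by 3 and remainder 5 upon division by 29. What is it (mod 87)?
M = 3 × 29 = 87. M₁ = 29, y₁ ≡ 2 (mod 3). M₂ = 3, y₂ ≡ 10 (mod 29). z = 1×29×2 + 5×3×10 ≡ 34 (mod 87). The smallest positive such number is 34.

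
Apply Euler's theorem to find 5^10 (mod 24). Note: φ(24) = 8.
By Euler: 5^{8} ≡ 1 (mod 24) since gcd(5, 24) = 1. 10 = 1×8 + 2. So 5^{10} ≡ 5^{2} ≡ 1 (mod 24)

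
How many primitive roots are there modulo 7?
Number of primitive roots mod 7 = φ(6) = 2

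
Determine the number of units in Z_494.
216

Prime factorization: 494 = 2 × 13 × 19
Using the formula φ(n) = n × Π(1 - 1/p) for each prime factor p:
φ(494) = 494 × (1 - 1/2) × (1 - 1/13) × (1 - 1/19)
φ(494) = 216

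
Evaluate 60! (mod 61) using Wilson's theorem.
By Wilson's theorem, (60)! ≡ -1 ≡ 60 (mod 61)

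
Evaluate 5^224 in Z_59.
Using Fermat: 5^{58} ≡ 1 (mod 59). 224 ≡ 50 (mod 58). So 5^{224} ≡ 5^{50} ≡ 21 (mod 59)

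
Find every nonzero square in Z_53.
QRs mod 53: {1, 4, 6, 7, 9, 10, 11, 13, 15, 16, 17, 24, 25, 28, 29, 36, 37, 38, 40, 42, 43, 44, 46, 47, 49, 52}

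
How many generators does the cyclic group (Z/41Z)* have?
16

The number of primitive roots modulo p is φ(p-1) = φ(40)
φ(40) = 16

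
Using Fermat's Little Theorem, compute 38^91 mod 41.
By Fermat: 38^{40} ≡ 1 (mod 41). 91 = 2×40 + 11. So 38^{91} ≡ 38^{11} ≡ 14 (mod 41)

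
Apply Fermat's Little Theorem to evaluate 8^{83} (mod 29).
11

By Fermat's Little Theorem, a^(p-1) ≡ 1 (mod p) for prime p and gcd(a, p) = 1
Here p = 29, so 8^28 ≡ 1 (mod 29)
We can reduce the exponent: 83 mod 28 = 27
So 8^83 ≡ 8^27 (mod 29)
Computing: 8^27 mod 29 = 11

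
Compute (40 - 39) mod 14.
1

(40 - 39) = 1
1 mod 14 = 1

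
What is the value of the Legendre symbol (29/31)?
(29/31) = 29^{15} mod 31 = -1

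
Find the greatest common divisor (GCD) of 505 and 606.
101

Using the Euclidean algorithm:
505 = 0 × 606 + 505
606 = 1 × 505 + 101
505 = 5 × 101 + 0

GCD(505, 606) = 101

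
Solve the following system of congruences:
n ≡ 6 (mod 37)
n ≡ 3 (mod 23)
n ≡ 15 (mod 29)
7961

Using the Chinese Remainder Theorem:
M = product of moduli = 24679
For equation 1: M_1 = 667, 667 ≡ 1 (mod 37), inverse of 667 mod 37 is 1 (check: 1 × 1 = 1 ≡ 1 (mod 37))
For equation 2: M_2 = 1073, 1073 ≡ 15 (mod 23), inverse of 1073 mod 23 is 20 (check: 15 × 20 = 300 ≡ 1 (mod 23))
For equation 3: M_3 = 851, 851 ≡ 10 (mod 29), inverse of 851 mod 29 is 3 (check: 10 × 3 = 30 ≡ 1 (mod 29))
Combine: n ≡ Σ r_i×M_i×(M_i⁻¹ mod m_i) = 6×667×1 + 3×1073×20 + 15×851×3 = 4002 + 64380 + 38295 = 106677
106677 mod 24679 = 7961
n ≡ 7961 (mod 24679)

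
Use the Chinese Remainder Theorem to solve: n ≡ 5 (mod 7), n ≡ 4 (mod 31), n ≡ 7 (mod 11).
810

Using the Chinese Remainder Theorem:
M = product of moduli = 2387
For equation 1: M_1 = 341, 341 ≡ 5 (mod 7), inverse of 341 mod 7 is 3 (check: 5 × 3 = 15 ≡ 1 (mod 7))
For equation 2: M_2 = 77, 77 ≡ 15 (mod 31), inverse of 77 mod 31 is 29 (check: 15 × 29 = 435 ≡ 1 (mod 31))
For equation 3: M_3 = 217, 217 ≡ 8 (mod 11), inverse of 217 mod 11 is 7 (check: 8 × 7 = 56 ≡ 1 (mod 11))
Combine: n ≡ Σ r_i×M_i×(M_i⁻¹ mod m_i) = 5×341×3 + 4×77×29 + 7×217×7 = 5115 + 8932 + 10633 = 24680
24680 mod 2387 = 810
n ≡ 810 (mod 2387)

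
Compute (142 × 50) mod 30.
20

(142 × 50) = 7100
7100 mod 30 = 20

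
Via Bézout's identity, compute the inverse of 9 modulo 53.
Extended GCD: 9(6) + 53(-1) = 1. So 9^(-1) ≡ 6 ≡ 6 (mod 53). Verify: 9 × 6 = 54 ≡ 1 (mod 53)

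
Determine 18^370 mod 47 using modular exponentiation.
Using Fermat: 18^{46} ≡ 1 (mod 47). 370 ≡ 2 (mod 46). So 18^{370} ≡ 18^{2} ≡ 42 (mod 47)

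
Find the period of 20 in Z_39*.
Powers of 20 mod 39: 20^1≡20, 20^2≡10, 20^3≡5, 20^4≡22, 20^5≡11, 20^6≡25, 20^7≡32, 20^8≡16, 20^9≡8, 20^10≡4, 20^11≡2, 20^12≡1. Order = 12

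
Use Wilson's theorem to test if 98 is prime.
(97)! mod 98 = 0. Since 0 ≢ -1 (mod 98), 98 is not prime.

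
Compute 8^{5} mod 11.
10

Using successive squaring:
Binary expansion of 5: 101
Powers of 8 mod 11 (each is the square of the previous):
  8^1 ≡ 8 (mod 11)
  8^2 ≡ 8² = 64 ≡ 9 (mod 11)
  8^4 ≡ 9² = 81 ≡ 4 (mod 11)
5 = 4 + 1, so 8^5 = 8^4 × 8^1 ≡ 4 × 8 (mod 11)
Multiplying step by step:
  4 × 8 = 32 ≡ 10 (mod 11)
Result: 8^5 ≡ 10 (mod 11)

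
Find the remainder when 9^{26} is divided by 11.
By Fermat: 9^{10} ≡ 1 (mod 11). 26 = 2×10 + 6. So 9^{26} ≡ 9^{6} ≡ 9 (mod 11)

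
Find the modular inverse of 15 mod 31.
15^(-1) ≡ 29 (mod 31). Verification: 15 × 29 = 435 ≡ 1 (mod 31)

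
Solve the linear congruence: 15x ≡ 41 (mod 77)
13

Since gcd(15, 77) = 1 divides 41, a solution exists.
Multiply both sides by the inverse of 15 mod 77:
  15^(-1) mod 77 = 36
  x ≡ 36 × 41 ≡ 1476 ≡ 13 (mod 77)
Verification: 15 × 13 = 195 = 2 × 77 + 41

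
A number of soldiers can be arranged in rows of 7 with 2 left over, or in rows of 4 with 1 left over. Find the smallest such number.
M = 7 × 4 = 28. M₁ = 4, y₁ ≡ 2 (mod 7). M₂ = 7, y₂ ≡ 3 (mod 4). m = 2×4×2 + 1×7×3 ≡ 9 (mod 28). The smallest positive such number is 9.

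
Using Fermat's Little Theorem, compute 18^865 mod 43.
By Fermat: 18^{42} ≡ 1 (mod 43). 865 ≡ 25 (mod 42). So 18^{865} ≡ 18^{25} ≡ 30 (mod 43)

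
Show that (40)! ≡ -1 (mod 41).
(40)! mod 41 = 40. Since this equals -1 (mod 41), Wilson confirms 41 is prime.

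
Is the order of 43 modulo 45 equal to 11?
No, the actual order is 12, not 11.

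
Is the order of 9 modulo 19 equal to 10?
No, the actual order is 9, not 10.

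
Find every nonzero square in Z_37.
QRs mod 37: {1, 3, 4, 7, 9, 10, 11, 12, 16, 21, 25, 26, 27, 28, 30, 33, 34, 36}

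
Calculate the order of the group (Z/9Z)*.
6

Prime factorization: 9 = 3^2
Using the formula φ(n) = n × Π(1 - 1/p) for each prime factor p:
φ(9) = 9 × (1 - 1/3)
φ(9) = 6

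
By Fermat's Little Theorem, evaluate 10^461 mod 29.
By Fermat: 10^{28} ≡ 1 (mod 29). 461 ≡ 13 (mod 28). So 10^{461} ≡ 10^{13} ≡ 26 (mod 29)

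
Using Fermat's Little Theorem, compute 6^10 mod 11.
By Fermat's Little Theorem, 6^{10} ≡ 1 (mod 11) since 11 is prime and gcd(6, 11) = 1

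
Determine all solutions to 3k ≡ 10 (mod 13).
12

Since gcd(3, 13) = 1 divides 10, a solution exists.
Multiply both sides by the inverse of 3 mod 13:
  3^(-1) mod 13 = 9
  x ≡ 9 × 10 ≡ 90 ≡ 12 (mod 13)
Verification: 3 × 12 = 36 = 2 × 13 + 10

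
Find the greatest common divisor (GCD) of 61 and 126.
1

Using the Euclidean algorithm:
61 = 0 × 126 + 61
126 = 2 × 61 + 4
61 = 15 × 4 + 1
4 = 4 × 1 + 0

GCD(61, 126) = 1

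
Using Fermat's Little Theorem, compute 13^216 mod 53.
By Fermat: 13^{52} ≡ 1 (mod 53). 216 = 4×52 + 8. So 13^{216} ≡ 13^{8} ≡ 36 (mod 53)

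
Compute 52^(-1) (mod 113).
50

Using Extended Euclidean Algorithm:
gcd(52, 113) = 1
Bezout coefficients: 52 × 50 + 113 × -23 = 1
So 52 × 50 ≡ 1 (mod 113)
The inverse is 50 mod 113 = 50
Verification: 52 × 50 = 2600 = 23 × 113 + 1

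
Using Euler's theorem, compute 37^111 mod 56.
By Euler: 37^{24} ≡ 1 (mod 56) since gcd(37, 56) = 1. 111 = 4×24 + 15. So 37^{111} ≡ 37^{15} ≡ 29 (mod 56)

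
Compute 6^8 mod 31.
8 = 8 (binary 1000). Repeated squaring mod 31: 6^1 ≡ 6; 6^2 ≡ 6² = 36 ≡ 5; 6^4 ≡ 5² = 25 ≡ 25; 6^8 ≡ 25² = 625 ≡ 5. So 6^8 ≡ 5 (mod 31).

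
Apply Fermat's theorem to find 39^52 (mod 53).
By Fermat's Little Theorem, 39^{52} ≡ 1 (mod 53) since 53 is prime and gcd(39, 53) = 1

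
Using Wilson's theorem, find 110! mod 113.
(112)! = (110)! × (111) × (112) ≡ -1 (mod 113). So (110)! ≡ -1 × [(112)(111)]^(-1) ≡ 56 (mod 113)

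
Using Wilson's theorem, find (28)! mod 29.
By Wilson's theorem, (28)! ≡ -1 ≡ 28 (mod 29)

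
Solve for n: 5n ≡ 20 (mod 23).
4

Since gcd(5, 23) = 1 divides 20, a solution exists.
Multiply both sides by the inverse of 5 mod 23:
  5^(-1) mod 23 = 14
  x ≡ 14 × 20 ≡ 280 ≡ 4 (mod 23)
Verification: 5 × 4 = 20 = 0 × 23 + 20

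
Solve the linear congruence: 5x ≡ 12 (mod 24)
12

Since gcd(5, 24) = 1 divides 12, a solution exists.
Multiply both sides by the inverse of 5 mod 24:
  5^(-1) mod 24 = 5
  x ≡ 5 × 12 ≡ 60 ≡ 12 (mod 24)
Verification: 5 × 12 = 60 = 2 × 24 + 12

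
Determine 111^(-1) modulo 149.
111^(-1) ≡ 98 (mod 149). Verification: 111 × 98 = 10878 ≡ 1 (mod 149)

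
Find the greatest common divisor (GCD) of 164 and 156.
4

Using the Euclidean algorithm:
164 = 1 × 156 + 8
156 = 19 × 8 + 4
8 = 2 × 4 + 0

GCD(164, 156) = 4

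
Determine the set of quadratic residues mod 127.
QRs mod 127: {1, 2, 4, 8, 9, 11, 13, 15, 16, 17, 18, 19, 21, 22, 25, 26, 30, 31, 32, 34, 35, 36, 37, 38, 41, 42, 44, 47, 49, 50, 52, 60, 61, 62, 64, 68, 69, 70, 71, 72, 73, 74, 76, 79, 81, 82, 84, 87, 88, 94, 98, 99, 100, 103, 104, 107, 113, 115, 117, 120, 121, 122, 124}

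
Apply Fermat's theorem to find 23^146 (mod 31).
By Fermat: 23^{30} ≡ 1 (mod 31). 146 = 4×30 + 26. So 23^{146} ≡ 23^{26} ≡ 8 (mod 31)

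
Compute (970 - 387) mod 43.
24

(970 - 387) = 583
583 mod 43 = 24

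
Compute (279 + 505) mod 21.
7

(279 + 505) = 784
784 mod 21 = 7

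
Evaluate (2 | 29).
(2/29) = 2^{14} mod 29 = -1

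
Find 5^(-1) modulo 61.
49

Using Extended Euclidean Algorithm:
gcd(5, 61) = 1
Bezout coefficients: 5 × -12 + 61 × 1 = 1
So 5 × -12 ≡ 1 (mod 61)
The inverse is -12 mod 61 = 49
Verification: 5 × 49 = 245 = 4 × 61 + 1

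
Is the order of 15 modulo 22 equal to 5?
Yes, ord_22(15) = 5.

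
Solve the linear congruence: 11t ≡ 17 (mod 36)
31

Since gcd(11, 36) = 1 divides 17, a solution exists.
Multiply both sides by the inverse of 11 mod 36:
  11^(-1) mod 36 = 23
  x ≡ 23 × 17 ≡ 391 ≡ 31 (mod 36)
Verification: 11 × 31 = 341 = 9 × 36 + 17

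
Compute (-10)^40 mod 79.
Using repeated squaring. (-10) ≡ 69 (mod 79). 40 = 32 + 8 (binary 101000). Repeated squaring mod 79: 69^1 ≡ 69; 69^2 ≡ 69² = 4761 ≡ 21; 69^4 ≡ 21² = 441 ≡ 46; 69^8 ≡ 46² = 2116 ≡ 62; 69^16 ≡ 62² = 3844 ≡ 52; 69^32 ≡ 52² = 2704 ≡ 18. Multiply: (-10)^40 ≡ 69^32 × 69^8 ≡ 18 × 62 (mod 79): 18 × 62 = 1116 ≡ 10. So (-10)^40 ≡ 10 (mod 79).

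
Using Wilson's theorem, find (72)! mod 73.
By Wilson's theorem, (72)! ≡ -1 ≡ 72 (mod 73)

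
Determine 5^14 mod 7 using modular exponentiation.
Using Fermat: 5^{6} ≡ 1 (mod 7). 14 ≡ 2 (mod 6). So 5^{14} ≡ 5^{2} ≡ 4 (mod 7)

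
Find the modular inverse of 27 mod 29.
27^(-1) ≡ 14 (mod 29). Verification: 27 × 14 = 378 ≡ 1 (mod 29)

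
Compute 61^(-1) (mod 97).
35

Using Extended Euclidean Algorithm:
gcd(61, 97) = 1
Bezout coefficients: 61 × 35 + 97 × -22 = 1
So 61 × 35 ≡ 1 (mod 97)
The inverse is 35 mod 97 = 35
Verification: 61 × 35 = 2135 = 22 × 97 + 1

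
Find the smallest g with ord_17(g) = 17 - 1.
p - 1 = 16 has prime divisors 2. h is a primitive root mod 17 iff h^(16/q) ≢ 1 (mod 17) for each such q.
h = 2: 2^8 ≡ 1 (mod 17); 2^8 ≡ 1, so not a primitive root.
h = 3: 3^8 ≡ 16 (mod 17); none is 1, so 3 has order 16 and is a primitive root.
The smallest primitive root mod 17 is g = 3.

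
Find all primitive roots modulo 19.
Primitive roots mod 19: {2, 3, 10, 13, 14, 15}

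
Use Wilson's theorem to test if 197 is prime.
(196)! mod 197 = 196. Since 196 ≡ -1 (mod 197), 197 is prime.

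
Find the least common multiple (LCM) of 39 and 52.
156

First find GCD(39, 52) using the Euclidean algorithm:
39 = 0 × 52 + 39
52 = 1 × 39 + 13
39 = 3 × 13 + 0
GCD(39, 52) = 13

LCM formula: LCM(a, b) = (a × b) / GCD(a, b)
LCM(39, 52) = (39 × 52) / 13
LCM(39, 52) = 2028 / 13
LCM(39, 52) = 156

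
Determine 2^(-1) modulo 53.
2^(-1) ≡ 27 (mod 53). Verification: 2 × 27 = 54 ≡ 1 (mod 53)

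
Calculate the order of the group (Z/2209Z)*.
2162

Prime factorization: 2209 = 47^2
Using the formula φ(n) = n × Π(1 - 1/p) for each prime factor p:
φ(2209) = 2209 × (1 - 1/47)
φ(2209) = 2162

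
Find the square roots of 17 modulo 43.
The square roots of 17 mod 43 are 24 and 19. Verify: 24² = 576 ≡ 17 (mod 43)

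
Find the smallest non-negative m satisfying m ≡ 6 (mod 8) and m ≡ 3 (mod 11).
M = 8 × 11 = 88. M₁ = 11, y₁ ≡ 3 (mod 8). M₂ = 8, y₂ ≡ 7 (mod 11). m = 6×11×3 + 3×8×7 ≡ 14 (mod 88)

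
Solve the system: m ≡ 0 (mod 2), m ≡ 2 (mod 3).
M = 2 × 3 = 6. M₁ = 3, y₁ ≡ 1 (mod 2). M₂ = 2, y₂ ≡ 2 (mod 3). m = 0×3×1 + 2×2×2 ≡ 2 (mod 6)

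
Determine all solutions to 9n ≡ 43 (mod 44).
39

Since gcd(9, 44) = 1 divides 43, a solution exists.
Multiply both sides by the inverse of 9 mod 44:
  9^(-1) mod 44 = 5
  x ≡ 5 × 43 ≡ 215 ≡ 39 (mod 44)
Verification: 9 × 39 = 351 = 7 × 44 + 43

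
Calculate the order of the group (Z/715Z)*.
480

Prime factorization: 715 = 5 × 11 × 13
Using the formula φ(n) = n × Π(1 - 1/p) for each prime factor p:
φ(715) = 715 × (1 - 1/5) × (1 - 1/11) × (1 - 1/13)
φ(715) = 480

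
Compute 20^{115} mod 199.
57

Using successive squaring:
Binary expansion of 115: 1110011
Powers of 20 mod 199 (each is the square of the previous):
  20^1 ≡ 20 (mod 199)
  20^2 ≡ 20² = 400 ≡ 2 (mod 199)
  20^4 ≡ 2² = 4 ≡ 4 (mod 199)
  20^8 ≡ 4² = 16 ≡ 16 (mod 199)
  20^16 ≡ 16² = 256 ≡ 57 (mod 199)
  20^32 ≡ 57² = 3249 ≡ 65 (mod 199)
  20^64 ≡ 65² = 4225 ≡ 46 (mod 199)
115 = 64 + 32 + 16 + 2 + 1, so 20^115 = 20^64 × 20^32 × 20^16 × 20^2 × 20^1 ≡ 46 × 65 × 57 × 2 × 20 (mod 199)
Multiplying step by step:
  46 × 65 = 2990 ≡ 5 (mod 199)
  5 × 57 = 285 ≡ 86 (mod 199)
  86 × 2 = 172 ≡ 172 (mod 199)
  172 × 20 = 3440 ≡ 57 (mod 199)
Result: 20^115 ≡ 57 (mod 199)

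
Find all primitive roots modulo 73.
Primitive roots mod 73: {5, 11, 13, 14, 15, 20, 26, 28, 29, 31, 33, 34, 39, 40, 42, 44, 45, 47, 53, 58, 59, 60, 62, 68}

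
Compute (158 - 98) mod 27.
6

(158 - 98) = 60
60 mod 27 = 6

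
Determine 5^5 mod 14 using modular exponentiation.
5 = 4 + 1 (binary 101). Repeated squaring mod 14: 5^1 ≡ 5; 5^2 ≡ 5² = 25 ≡ 11; 5^4 ≡ 11² = 121 ≡ 9. Multiply: 5^5 = 5^4 × 5^1 ≡ 9 × 5 (mod 14): 9 × 5 = 45 ≡ 3. So 5^5 ≡ 3 (mod 14).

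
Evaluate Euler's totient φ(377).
336

Prime factorization: 377 = 13 × 29
Using the formula φ(n) = n × Π(1 - 1/p) for each prime factor p:
φ(377) = 377 × (1 - 1/13) × (1 - 1/29)
φ(377) = 336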